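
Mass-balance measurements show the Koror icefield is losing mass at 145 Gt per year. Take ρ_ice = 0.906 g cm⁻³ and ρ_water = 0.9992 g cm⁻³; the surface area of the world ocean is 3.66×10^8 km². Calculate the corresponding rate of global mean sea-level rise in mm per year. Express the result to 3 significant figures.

≈ 0.396 mm/yr

ρ_w = 0.9992 g cm⁻³ = 999.2 kg m⁻³. Annual water volume added = 145 Gt / ρ_w = 1.450×10^14 kg / 999.2 kg m⁻³ = 1.451×10^11 m³.
Δh per year = 1.451×10^11 / 3.66×10^14 = 3.96×10^-4 m = 0.396 mm.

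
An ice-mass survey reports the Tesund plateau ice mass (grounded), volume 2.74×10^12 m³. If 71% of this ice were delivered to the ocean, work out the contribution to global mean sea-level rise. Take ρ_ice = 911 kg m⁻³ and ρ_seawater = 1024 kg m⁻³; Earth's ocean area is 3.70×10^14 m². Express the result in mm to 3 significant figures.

≈ 4.68 mm

Tesund: 0.71 × 2.74×10^12 m³ × (911/1024) = 1.731×10^12 m³ of water.
Spread over 3.70×10^14 m² of ocean, Δh = 1.731×10^12 / 3.70×10^14 = 4.68×10^-3 m = 4.68 mm.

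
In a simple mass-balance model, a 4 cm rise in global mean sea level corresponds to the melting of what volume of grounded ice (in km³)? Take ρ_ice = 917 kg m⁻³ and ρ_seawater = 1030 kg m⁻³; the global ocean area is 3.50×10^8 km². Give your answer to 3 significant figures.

≈ 1.57×10^4 km³

Required water volume = Δh × A = 0.04 m × 3.50×10^14 m² = 1.400×10^13 m³ = 1.400×10^4 km³.
Ice volume = water volume × ρ_w/ρ_ice = 1.400×10^4 × 1030/917 = 1.57×10^4 km³.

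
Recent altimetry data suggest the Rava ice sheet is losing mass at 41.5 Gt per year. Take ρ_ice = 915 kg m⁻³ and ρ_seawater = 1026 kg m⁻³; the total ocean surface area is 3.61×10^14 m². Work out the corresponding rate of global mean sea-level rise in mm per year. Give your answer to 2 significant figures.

≈ 0.11 mm/yr

ρ_w = 1026 kg m⁻³. Annual water volume added = 41.5 Gt / ρ_w = 4.150×10^13 kg / 1026 kg m⁻³ = 4.045×10^10 m³.
Δh per year = 4.045×10^10 / 3.61×10^14 = 1.12×10^-4 m = 0.11 mm.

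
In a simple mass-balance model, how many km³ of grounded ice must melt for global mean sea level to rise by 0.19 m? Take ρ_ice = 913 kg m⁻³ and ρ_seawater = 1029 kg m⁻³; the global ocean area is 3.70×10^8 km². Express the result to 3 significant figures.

≈ 7.92×10^4 km³

Required water volume = Δh × A = 0.19 m × 3.70×10^14 m² = 7.030×10^13 m³ = 7.030×10^4 km³.
Ice volume = water volume × ρ_w/ρ_ice = 7.030×10^4 × 1029/913 = 7.92×10^4 km³.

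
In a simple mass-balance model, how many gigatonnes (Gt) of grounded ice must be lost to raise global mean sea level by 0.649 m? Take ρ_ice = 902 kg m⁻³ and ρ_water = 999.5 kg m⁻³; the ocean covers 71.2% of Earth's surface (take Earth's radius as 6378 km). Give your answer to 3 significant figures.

Required water volume = Δh × A = 0.649 m × 3.64×10^14 m² = 2.362×10^14 m³.
ρ_w = 999.5 kg m⁻³, so the mass of water = 2.362×10^14 m³ × 999.5 kg m⁻³ = 2.361×10^17 kg = 2.36×10^5 Gt (and the same mass of ice, by conservation).

≈ 2.36×10^5 Gt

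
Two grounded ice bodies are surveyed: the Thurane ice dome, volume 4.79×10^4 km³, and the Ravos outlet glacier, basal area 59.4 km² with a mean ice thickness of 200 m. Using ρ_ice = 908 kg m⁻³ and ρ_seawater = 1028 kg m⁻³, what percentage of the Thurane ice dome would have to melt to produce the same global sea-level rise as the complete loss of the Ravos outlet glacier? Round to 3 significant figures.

≈ 0.0248 %

Equal sea-level rise means equal mass of meltwater, i.e. equal mass of ice lost.
Ice mass of Ravos: 1.079×10^13 kg; ice mass of Thurane: 4.349×10^16 kg.
Fraction required = 1.079×10^13 / 4.349×10^16 = 2.48×10^-4 → 0.0248 %.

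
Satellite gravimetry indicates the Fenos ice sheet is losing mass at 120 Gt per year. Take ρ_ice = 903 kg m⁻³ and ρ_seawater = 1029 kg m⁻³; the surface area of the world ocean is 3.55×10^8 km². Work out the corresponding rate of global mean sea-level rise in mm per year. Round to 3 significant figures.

ρ_w = 1029 kg m⁻³. Annual water volume added = 120 Gt / ρ_w = 1.200×10^14 kg / 1029 kg m⁻³ = 1.166×10^11 m³.
Δh per year = 1.166×10^11 / 3.55×10^14 = 3.29×10^-4 m = 0.329 mm.

≈ 0.329 mm/yr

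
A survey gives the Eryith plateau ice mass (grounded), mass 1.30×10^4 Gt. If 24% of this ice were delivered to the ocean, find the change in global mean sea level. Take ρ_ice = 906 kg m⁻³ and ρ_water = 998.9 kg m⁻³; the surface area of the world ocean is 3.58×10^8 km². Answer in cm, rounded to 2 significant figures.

≈ 0.87 cm

Eryith: 0.24 × 1.30×10^4 Gt = 3.120×10^15 kg; dividing by ρ_w = 998.9 kg m⁻³ gives 3.123×10^12 m³ of water.
Spread over 3.58×10^14 m² of ocean, Δh = 3.123×10^12 / 3.58×10^14 = 8.72×10^-3 m = 0.87 cm.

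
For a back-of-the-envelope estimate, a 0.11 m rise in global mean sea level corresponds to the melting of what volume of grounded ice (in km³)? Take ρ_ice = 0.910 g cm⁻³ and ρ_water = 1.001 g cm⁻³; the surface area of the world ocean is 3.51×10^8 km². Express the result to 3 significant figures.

≈ 4.25×10^4 km³

Required water volume = Δh × A = 0.11 m × 3.51×10^14 m² = 3.861×10^13 m³ = 3.861×10^4 km³.
Ice volume = water volume × ρ_w/ρ_ice = 3.861×10^4 × 1001/910 = 4.25×10^4 km³.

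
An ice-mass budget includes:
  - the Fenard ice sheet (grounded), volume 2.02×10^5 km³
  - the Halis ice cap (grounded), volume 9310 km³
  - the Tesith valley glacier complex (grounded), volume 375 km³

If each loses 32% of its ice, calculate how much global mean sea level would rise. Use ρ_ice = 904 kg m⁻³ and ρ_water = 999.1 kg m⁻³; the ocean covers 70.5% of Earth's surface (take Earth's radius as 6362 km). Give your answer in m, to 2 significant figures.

Fenard: 0.32 × 2.02×10^5 km³ × (904/999.1) = 5.849×10^4 km³ of water.
Halis: 0.32 × 9310 km³ × (904/999.1) = 2696 km³ of water.
Tesith: 0.32 × 375 km³ × (904/999.1) = 108.6 km³ of water.
Total added water ≈ 6.129×10^13 m³ over 3.59×10^14 m² → Δh = 0.171 m.

≈ 0.17 m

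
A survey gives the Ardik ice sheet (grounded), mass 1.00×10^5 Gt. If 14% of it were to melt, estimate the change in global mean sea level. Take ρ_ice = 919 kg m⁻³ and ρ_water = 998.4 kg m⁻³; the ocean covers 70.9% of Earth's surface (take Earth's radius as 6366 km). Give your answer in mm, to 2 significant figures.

Ardik: 0.14 × 1.00×10^5 Gt = 1.400×10^16 kg; dividing by ρ_w = 998.4 kg m⁻³ gives 1.402×10^13 m³ of water.
Spread over 3.61×10^14 m² of ocean, Δh = 1.402×10^13 / 3.61×10^14 = 0.0388 m = 39 mm.

≈ 39 mm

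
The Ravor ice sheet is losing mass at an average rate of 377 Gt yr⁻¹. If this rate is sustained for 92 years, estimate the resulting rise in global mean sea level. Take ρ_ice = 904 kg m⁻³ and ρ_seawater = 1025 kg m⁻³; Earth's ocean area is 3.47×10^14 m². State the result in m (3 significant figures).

≈ 0.0975 m

Total mass lost = 377 Gt/yr × 92 yr = 3.468×10^4 Gt = 3.468×10^16 kg.
ρ_w = 1025 kg m⁻³, so water volume = 3.468×10^16 / 1025 = 3.384×10^13 m³.
Δh = 3.384×10^13 / 3.47×10^14 = 0.0975 m.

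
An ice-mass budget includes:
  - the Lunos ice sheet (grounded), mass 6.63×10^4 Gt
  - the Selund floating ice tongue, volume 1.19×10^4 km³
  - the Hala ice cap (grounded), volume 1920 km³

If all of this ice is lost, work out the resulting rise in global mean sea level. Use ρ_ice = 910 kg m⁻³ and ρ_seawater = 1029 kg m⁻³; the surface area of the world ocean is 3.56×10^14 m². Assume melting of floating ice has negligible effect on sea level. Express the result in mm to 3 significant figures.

≈ 186 mm

Lunos: 6.63×10^4 Gt = 6.630×10^16 kg; dividing by ρ_w = 1029 kg m⁻³ gives 6.443×10^13 m³ of water.
The Selund floating ice tongue is floating and already displaces its own weight of water, so its melt adds essentially nothing to sea level.
Hala: 1920 km³ × (910/1029) = 1698 km³ of water.
Total added water ≈ 6.613×10^13 m³ over 3.56×10^14 m² → Δh = 0.186 m = 186 mm.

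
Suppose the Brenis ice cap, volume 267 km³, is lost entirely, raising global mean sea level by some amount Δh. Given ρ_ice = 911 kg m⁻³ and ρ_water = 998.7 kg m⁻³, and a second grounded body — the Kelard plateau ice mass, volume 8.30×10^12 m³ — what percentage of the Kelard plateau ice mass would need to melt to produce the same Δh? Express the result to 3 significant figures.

Equal sea-level rise means equal mass of meltwater, i.e. equal mass of ice lost.
Ice mass of Brenis: 2.432×10^14 kg; ice mass of Kelard: 7.561×10^15 kg.
Fraction required = 2.432×10^14 / 7.561×10^15 = 0.0322 → 3.22 %.

≈ 3.22 %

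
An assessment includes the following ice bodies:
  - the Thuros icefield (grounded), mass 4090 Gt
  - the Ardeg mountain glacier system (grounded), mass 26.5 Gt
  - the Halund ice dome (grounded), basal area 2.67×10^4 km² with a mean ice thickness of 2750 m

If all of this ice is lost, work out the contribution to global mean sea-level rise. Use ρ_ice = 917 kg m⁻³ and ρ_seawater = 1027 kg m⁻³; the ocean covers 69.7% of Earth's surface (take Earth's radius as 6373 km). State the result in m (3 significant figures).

≈ 0.196 m

Thuros: 4090 Gt = 4.090×10^15 kg; dividing by ρ_w = 1027 kg m⁻³ gives 3.982×10^12 m³ of water.
Ardeg: 26.5 Gt = 2.650×10^13 kg; dividing by ρ_w = 1027 kg m⁻³ gives 2.580×10^10 m³ of water.
Halund: ice volume = 2.67×10^4 km² × 2750 m = 7.342×10^4 km³; 7.342×10^4 × (917/1027) = 6.556×10^4 km³ of water.
Total added water ≈ 6.957×10^13 m³ over 3.56×10^14 m² → Δh = 0.196 m.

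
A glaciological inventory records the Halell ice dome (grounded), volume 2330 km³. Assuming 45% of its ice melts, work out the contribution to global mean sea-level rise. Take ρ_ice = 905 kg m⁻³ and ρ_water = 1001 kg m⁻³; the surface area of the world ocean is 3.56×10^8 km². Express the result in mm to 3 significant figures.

Halell: 0.45 × 2330 km³ × (905/1001) = 947.9 km³ of water.
Spread over 3.56×10^14 m² of ocean, Δh = 9.479×10^11 / 3.56×10^14 = 2.66×10^-3 m = 2.66 mm.

≈ 2.66 mm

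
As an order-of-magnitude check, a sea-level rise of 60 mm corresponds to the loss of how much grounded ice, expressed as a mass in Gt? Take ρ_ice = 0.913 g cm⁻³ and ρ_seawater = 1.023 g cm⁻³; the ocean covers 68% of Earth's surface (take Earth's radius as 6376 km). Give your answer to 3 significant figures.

Required water volume = Δh × A = 0.06 m × 3.47×10^14 m² = 2.084×10^13 m³.
ρ_w = 1.023 g cm⁻³ = 1023 kg m⁻³, so the mass of water = 2.084×10^13 m³ × 1023 kg m⁻³ = 2.132×10^16 kg = 2.13×10^4 Gt (and the same mass of ice, by conservation).

≈ 2.13×10^4 Gt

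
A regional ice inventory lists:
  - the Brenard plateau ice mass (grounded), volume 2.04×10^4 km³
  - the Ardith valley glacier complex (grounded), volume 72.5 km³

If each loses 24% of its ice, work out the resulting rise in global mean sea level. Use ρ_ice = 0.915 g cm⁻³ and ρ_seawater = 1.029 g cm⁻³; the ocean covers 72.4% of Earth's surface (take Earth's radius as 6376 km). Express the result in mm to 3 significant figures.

≈ 11.8 mm

Brenard: 0.24 × 2.04×10^4 km³ × (915/1029) = 4354 km³ of water.
Ardith: 0.24 × 72.5 km³ × (915/1029) = 15.47 km³ of water.
Total added water ≈ 4.369×10^12 m³ over 3.70×10^14 m² → Δh = 0.0118 m = 11.8 mm.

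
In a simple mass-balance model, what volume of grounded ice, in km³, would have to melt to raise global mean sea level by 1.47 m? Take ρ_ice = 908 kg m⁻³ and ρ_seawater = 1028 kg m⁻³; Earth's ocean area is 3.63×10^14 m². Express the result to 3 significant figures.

≈ 6.04×10^5 km³

Required water volume = Δh × A = 1.47 m × 3.63×10^14 m² = 5.336×10^14 m³ = 5.336×10^5 km³.
Ice volume = water volume × ρ_w/ρ_ice = 5.336×10^5 × 1028/908 = 6.04×10^5 km³.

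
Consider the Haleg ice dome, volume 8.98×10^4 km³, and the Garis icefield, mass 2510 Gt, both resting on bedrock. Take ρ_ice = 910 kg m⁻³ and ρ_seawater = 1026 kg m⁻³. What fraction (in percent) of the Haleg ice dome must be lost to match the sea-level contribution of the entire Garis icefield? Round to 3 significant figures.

Equal sea-level rise means equal mass of meltwater, i.e. equal mass of ice lost.
Ice mass of Garis: 2.510×10^15 kg; ice mass of Haleg: 8.172×10^16 kg.
Fraction required = 2.510×10^15 / 8.172×10^16 = 0.0307 → 3.07 %.

≈ 3.07 %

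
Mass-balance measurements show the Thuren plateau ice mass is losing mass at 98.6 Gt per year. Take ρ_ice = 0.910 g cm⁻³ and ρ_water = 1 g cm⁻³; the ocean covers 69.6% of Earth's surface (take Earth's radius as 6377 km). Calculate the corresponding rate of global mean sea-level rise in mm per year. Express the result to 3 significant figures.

ρ_w = 1 g cm⁻³ = 1000 kg m⁻³. Annual water volume added = 98.6 Gt / ρ_w = 9.860×10^13 kg / 1000 kg m⁻³ = 9.860×10^10 m³.
Δh per year = 9.860×10^10 / 3.56×10^14 = 2.77×10^-4 m = 0.277 mm.

≈ 0.277 mm/yr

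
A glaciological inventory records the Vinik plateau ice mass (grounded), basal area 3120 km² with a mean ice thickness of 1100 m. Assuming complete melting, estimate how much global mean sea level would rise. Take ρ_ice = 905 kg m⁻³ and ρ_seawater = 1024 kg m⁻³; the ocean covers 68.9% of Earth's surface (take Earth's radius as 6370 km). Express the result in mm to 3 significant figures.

Vinik: ice volume = 3120 km² × 1100 m = 3432 km³; 3432 × (905/1024) = 3033 km³ of water.
Spread over 3.51×10^14 m² of ocean, Δh = 3.033×10^12 / 3.51×10^14 = 8.63×10^-3 m = 8.63 mm.

≈ 8.63 mm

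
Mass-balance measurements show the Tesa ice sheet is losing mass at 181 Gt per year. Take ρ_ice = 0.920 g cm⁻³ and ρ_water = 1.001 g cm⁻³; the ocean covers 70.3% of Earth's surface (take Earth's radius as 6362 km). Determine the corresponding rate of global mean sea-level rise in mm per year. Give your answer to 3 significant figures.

ρ_w = 1.001 g cm⁻³ = 1001 kg m⁻³. Annual water volume added = 181 Gt / ρ_w = 1.810×10^14 kg / 1001 kg m⁻³ = 1.808×10^11 m³.
Δh per year = 1.808×10^11 / 3.58×10^14 = 5.06×10^-4 m = 0.506 mm.

≈ 0.506 mm/yr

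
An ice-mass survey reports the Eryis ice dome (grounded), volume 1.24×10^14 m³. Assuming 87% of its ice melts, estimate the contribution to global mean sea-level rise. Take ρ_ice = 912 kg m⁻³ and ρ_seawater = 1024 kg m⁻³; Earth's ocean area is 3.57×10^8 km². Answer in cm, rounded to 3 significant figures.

≈ 26.9 cm

Eryis: 0.87 × 1.24×10^14 m³ × (912/1024) = 9.608×10^13 m³ of water.
Spread over 3.57×10^14 m² of ocean, Δh = 9.608×10^13 / 3.57×10^14 = 0.269 m = 26.9 cm.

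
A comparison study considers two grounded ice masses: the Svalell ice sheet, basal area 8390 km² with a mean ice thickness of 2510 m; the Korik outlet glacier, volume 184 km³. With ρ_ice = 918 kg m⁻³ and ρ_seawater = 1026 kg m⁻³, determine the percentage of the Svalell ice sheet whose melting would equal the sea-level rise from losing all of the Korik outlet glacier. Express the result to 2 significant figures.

Equal sea-level rise means equal mass of meltwater, i.e. equal mass of ice lost.
Ice mass of Korik: 1.689×10^14 kg; ice mass of Svalell: 1.933×10^16 kg.
Fraction required = 1.689×10^14 / 1.933×10^16 = 8.74×10^-3 → 0.87 %.

≈ 0.87 %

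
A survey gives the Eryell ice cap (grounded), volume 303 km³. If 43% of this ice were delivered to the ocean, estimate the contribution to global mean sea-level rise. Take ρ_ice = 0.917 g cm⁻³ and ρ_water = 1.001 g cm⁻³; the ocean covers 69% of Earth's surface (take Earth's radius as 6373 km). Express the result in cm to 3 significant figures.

Eryell: 0.43 × 303 km³ × (917/1001) = 119.4 km³ of water.
Spread over 3.52×10^14 m² of ocean, Δh = 1.194×10^11 / 3.52×10^14 = 3.39×10^-4 m = 0.0339 cm.

≈ 0.0339 cm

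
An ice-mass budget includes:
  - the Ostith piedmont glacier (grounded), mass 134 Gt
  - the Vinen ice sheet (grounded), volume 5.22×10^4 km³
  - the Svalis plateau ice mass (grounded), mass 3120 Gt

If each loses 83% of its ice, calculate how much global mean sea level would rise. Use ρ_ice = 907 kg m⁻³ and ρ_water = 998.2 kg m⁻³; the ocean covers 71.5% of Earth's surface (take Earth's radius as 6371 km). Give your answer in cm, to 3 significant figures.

Ostith: 0.83 × 134 Gt = 1.112×10^14 kg; dividing by ρ_w = 998.2 kg m⁻³ gives 1.114×10^11 m³ of water.
Vinen: 0.83 × 5.22×10^4 km³ × (907/998.2) = 3.937×10^4 km³ of water.
Svalis: 0.83 × 3120 Gt = 2.590×10^15 kg; dividing by ρ_w = 998.2 kg m⁻³ gives 2.594×10^12 m³ of water.
Total added water ≈ 4.207×10^13 m³ over 3.65×10^14 m² → Δh = 0.115 m = 11.5 cm.

≈ 11.5 cm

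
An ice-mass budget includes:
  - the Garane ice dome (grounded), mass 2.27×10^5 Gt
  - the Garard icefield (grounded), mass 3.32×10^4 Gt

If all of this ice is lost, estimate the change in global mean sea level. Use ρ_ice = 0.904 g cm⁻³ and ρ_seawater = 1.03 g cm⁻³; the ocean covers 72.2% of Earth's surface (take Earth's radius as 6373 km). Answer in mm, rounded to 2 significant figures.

≈ 690 mm

Garane: 2.27×10^5 Gt = 2.270×10^17 kg; dividing by ρ_w = 1.03 g cm⁻³ = 1030 kg m⁻³ gives 2.204×10^14 m³ of water.
Garard: 3.32×10^4 Gt = 3.320×10^16 kg; dividing by ρ_w = 1030 kg m⁻³ gives 3.223×10^13 m³ of water.
Total added water ≈ 2.526×10^14 m³ over 3.68×10^14 m² → Δh = 0.686 m = 690 mm.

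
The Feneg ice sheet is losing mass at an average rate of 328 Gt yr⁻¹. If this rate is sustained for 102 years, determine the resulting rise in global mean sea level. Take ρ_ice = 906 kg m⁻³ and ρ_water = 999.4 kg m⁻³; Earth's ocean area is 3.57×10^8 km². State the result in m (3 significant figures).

Total mass lost = 328 Gt/yr × 102 yr = 3.346×10^4 Gt = 3.346×10^16 kg.
ρ_w = 999.4 kg m⁻³, so water volume = 3.346×10^16 / 999.4 = 3.348×10^13 m³.
Δh = 3.348×10^13 / 3.57×10^14 = 0.0938 m.

≈ 0.0938 m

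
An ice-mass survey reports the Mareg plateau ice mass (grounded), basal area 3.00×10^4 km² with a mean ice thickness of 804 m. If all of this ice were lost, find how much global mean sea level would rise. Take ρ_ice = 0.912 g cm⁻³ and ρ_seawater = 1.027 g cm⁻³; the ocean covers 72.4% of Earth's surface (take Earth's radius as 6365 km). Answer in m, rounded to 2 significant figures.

≈ 0.058 m

Mareg: ice volume = 3.00×10^4 km² × 804 m = 2.412×10^4 km³; 2.412×10^4 × (912/1027) = 2.142×10^4 km³ of water.
Spread over 3.69×10^14 m² of ocean, Δh = 2.142×10^13 / 3.69×10^14 = 0.0581 m.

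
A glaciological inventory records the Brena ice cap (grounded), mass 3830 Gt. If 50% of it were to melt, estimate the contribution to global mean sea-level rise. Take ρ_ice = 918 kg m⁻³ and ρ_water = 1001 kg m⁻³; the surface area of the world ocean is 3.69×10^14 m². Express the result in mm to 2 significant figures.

Brena: 0.5 × 3830 Gt = 1.915×10^15 kg; dividing by ρ_w = 1001 kg m⁻³ gives 1.913×10^12 m³ of water.
Spread over 3.69×10^14 m² of ocean, Δh = 1.913×10^12 / 3.69×10^14 = 5.18×10^-3 m = 5.2 mm.

≈ 5.2 mm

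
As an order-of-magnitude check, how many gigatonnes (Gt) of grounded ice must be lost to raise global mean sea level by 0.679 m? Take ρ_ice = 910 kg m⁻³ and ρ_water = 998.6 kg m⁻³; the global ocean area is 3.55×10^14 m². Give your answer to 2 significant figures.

≈ 2.4×10^5 Gt

Required water volume = Δh × A = 0.679 m × 3.55×10^14 m² = 2.410×10^14 m³.
ρ_w = 998.6 kg m⁻³, so the mass of water = 2.410×10^14 m³ × 998.6 kg m⁻³ = 2.407×10^17 kg = 2.4×10^5 Gt (and the same mass of ice, by conservation).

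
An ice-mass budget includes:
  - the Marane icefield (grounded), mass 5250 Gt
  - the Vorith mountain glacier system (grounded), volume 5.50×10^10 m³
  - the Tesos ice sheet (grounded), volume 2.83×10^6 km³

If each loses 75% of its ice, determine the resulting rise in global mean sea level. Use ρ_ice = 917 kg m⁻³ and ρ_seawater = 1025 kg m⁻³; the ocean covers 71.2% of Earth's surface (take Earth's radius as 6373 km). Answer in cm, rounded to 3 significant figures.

≈ 524 cm

Marane: 0.75 × 5250 Gt = 3.938×10^15 kg; dividing by ρ_w = 1025 kg m⁻³ gives 3.841×10^12 m³ of water.
Vorith: 0.75 × 5.50×10^10 m³ × (917/1025) = 3.690×10^10 m³ of water.
Tesos: 0.75 × 2.83×10^6 km³ × (917/1025) = 1.899×10^6 km³ of water.
Total added water ≈ 1.903×10^15 m³ over 3.63×10^14 m² → Δh = 5.24 m = 524 cm.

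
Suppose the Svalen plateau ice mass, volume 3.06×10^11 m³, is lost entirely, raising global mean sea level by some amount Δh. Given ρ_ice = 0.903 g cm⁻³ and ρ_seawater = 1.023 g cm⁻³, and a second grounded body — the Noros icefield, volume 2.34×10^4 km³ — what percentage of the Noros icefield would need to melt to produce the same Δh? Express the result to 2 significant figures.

Equal sea-level rise means equal mass of meltwater, i.e. equal mass of ice lost.
Ice mass of Svalen: 2.763×10^14 kg; ice mass of Noros: 2.113×10^16 kg.
Fraction required = 2.763×10^14 / 2.113×10^16 = 0.0131 → 1.3 %.

≈ 1.3 %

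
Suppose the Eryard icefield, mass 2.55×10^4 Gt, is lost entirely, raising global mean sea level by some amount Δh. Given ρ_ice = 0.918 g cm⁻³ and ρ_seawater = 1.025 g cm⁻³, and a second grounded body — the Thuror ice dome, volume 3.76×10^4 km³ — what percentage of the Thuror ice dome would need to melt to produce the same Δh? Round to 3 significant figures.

Equal sea-level rise means equal mass of meltwater, i.e. equal mass of ice lost.
Ice mass of Eryard: 2.550×10^16 kg; ice mass of Thuror: 3.452×10^16 kg.
Fraction required = 2.550×10^16 / 3.452×10^16 = 0.739 → 73.9 %.

≈ 73.9 %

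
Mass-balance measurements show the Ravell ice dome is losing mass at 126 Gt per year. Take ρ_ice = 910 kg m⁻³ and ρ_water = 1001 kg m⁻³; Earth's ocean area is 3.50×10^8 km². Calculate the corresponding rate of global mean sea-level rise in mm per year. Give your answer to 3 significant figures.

ρ_w = 1001 kg m⁻³. Annual water volume added = 126 Gt / ρ_w = 1.260×10^14 kg / 1001 kg m⁻³ = 1.259×10^11 m³.
Δh per year = 1.259×10^11 / 3.50×10^14 = 3.60×10^-4 m = 0.360 mm.

≈ 0.360 mm/yr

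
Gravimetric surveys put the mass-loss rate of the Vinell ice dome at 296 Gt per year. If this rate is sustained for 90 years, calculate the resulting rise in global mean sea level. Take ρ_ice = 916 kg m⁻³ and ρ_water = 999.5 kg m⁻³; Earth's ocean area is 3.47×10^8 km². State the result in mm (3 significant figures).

≈ 76.8 mm

Total mass lost = 296 Gt/yr × 90 yr = 2.664×10^4 Gt = 2.664×10^16 kg.
ρ_w = 999.5 kg m⁻³, so water volume = 2.664×10^16 / 999.5 = 2.665×10^13 m³.
Δh = 2.665×10^13 / 3.47×10^14 = 0.0768 m = 76.8 mm.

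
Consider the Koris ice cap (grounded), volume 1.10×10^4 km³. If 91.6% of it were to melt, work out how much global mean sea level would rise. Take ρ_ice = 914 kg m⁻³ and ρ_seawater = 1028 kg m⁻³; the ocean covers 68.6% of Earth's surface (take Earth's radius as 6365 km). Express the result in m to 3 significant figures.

Koris: 0.916 × 1.10×10^4 km³ × (914/1028) = 8959 km³ of water.
Spread over 3.49×10^14 m² of ocean, Δh = 8.959×10^12 / 3.49×10^14 = 0.0257 m.

≈ 0.0257 m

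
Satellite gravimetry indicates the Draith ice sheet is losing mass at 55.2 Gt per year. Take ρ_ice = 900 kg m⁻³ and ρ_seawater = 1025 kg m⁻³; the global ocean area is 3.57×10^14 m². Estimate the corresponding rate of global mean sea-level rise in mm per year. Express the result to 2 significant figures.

ρ_w = 1025 kg m⁻³. Annual water volume added = 55.2 Gt / ρ_w = 5.520×10^13 kg / 1025 kg m⁻³ = 5.385×10^10 m³.
Δh per year = 5.385×10^10 / 3.57×10^14 = 1.51×10^-4 m = 0.15 mm.

≈ 0.15 mm/yr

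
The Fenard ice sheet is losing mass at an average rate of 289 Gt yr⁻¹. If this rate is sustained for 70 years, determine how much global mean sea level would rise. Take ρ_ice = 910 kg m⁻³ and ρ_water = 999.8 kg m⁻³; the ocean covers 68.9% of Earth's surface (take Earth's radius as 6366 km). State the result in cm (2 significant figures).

≈ 5.8 cm

Total mass lost = 289 Gt/yr × 70 yr = 2.023×10^4 Gt = 2.023×10^16 kg.
ρ_w = 999.8 kg m⁻³, so water volume = 2.023×10^16 / 999.8 = 2.023×10^13 m³.
Δh = 2.023×10^13 / 3.51×10^14 = 0.0577 m = 5.8 cm.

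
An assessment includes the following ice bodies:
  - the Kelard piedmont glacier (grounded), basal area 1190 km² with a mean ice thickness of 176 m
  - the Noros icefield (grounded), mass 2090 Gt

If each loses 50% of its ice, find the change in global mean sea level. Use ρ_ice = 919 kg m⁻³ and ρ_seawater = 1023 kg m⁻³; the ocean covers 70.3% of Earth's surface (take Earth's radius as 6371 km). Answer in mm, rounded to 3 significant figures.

≈ 3.11 mm

Kelard: ice volume = 1190 km² × 176 m = 209.4 km³; 0.5 × 209.4 × (919/1023) = 94.07 km³ of water.
Noros: 0.5 × 2090 Gt = 1.045×10^15 kg; dividing by ρ_w = 1023 kg m⁻³ gives 1.022×10^12 m³ of water.
Total added water ≈ 1.116×10^12 m³ over 3.59×10^14 m² → Δh = 3.11×10^-3 m = 3.11 mm.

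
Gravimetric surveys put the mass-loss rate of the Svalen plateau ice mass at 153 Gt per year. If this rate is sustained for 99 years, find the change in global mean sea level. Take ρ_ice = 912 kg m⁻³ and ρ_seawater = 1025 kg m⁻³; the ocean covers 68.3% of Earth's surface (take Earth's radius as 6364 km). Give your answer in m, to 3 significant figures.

≈ 0.0425 m

Total mass lost = 153 Gt/yr × 99 yr = 1.515×10^4 Gt = 1.515×10^16 kg.
ρ_w = 1025 kg m⁻³, so water volume = 1.515×10^16 / 1025 = 1.478×10^13 m³.
Δh = 1.478×10^13 / 3.48×10^14 = 0.0425 m.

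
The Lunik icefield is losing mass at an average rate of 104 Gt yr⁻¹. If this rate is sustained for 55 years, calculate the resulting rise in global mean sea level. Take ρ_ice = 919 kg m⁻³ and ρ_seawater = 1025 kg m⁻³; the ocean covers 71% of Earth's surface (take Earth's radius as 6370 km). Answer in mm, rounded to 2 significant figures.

≈ 15 mm

Total mass lost = 104 Gt/yr × 55 yr = 5720 Gt = 5.720×10^15 kg.
ρ_w = 1025 kg m⁻³, so water volume = 5.720×10^15 / 1025 = 5.580×10^12 m³.
Δh = 5.580×10^12 / 3.62×10^14 = 0.0154 m = 15 mm.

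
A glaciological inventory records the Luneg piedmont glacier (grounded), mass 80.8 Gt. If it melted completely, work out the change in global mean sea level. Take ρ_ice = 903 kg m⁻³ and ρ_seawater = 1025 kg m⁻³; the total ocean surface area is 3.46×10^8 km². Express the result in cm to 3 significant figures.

≈ 0.0228 cm

Luneg: 80.8 Gt = 8.080×10^13 kg; dividing by ρ_w = 1025 kg m⁻³ gives 7.883×10^10 m³ of water.
Spread over 3.46×10^14 m² of ocean, Δh = 7.883×10^10 / 3.46×10^14 = 2.28×10^-4 m = 0.0228 cm.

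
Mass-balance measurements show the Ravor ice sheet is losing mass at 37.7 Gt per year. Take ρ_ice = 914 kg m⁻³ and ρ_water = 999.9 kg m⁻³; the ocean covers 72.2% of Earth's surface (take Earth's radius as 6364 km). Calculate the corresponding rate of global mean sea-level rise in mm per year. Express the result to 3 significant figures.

≈ 0.103 mm/yr

ρ_w = 999.9 kg m⁻³. Annual water volume added = 37.7 Gt / ρ_w = 3.770×10^13 kg / 999.9 kg m⁻³ = 3.770×10^10 m³.
Δh per year = 3.770×10^10 / 3.67×10^14 = 1.03×10^-4 m = 0.103 mm.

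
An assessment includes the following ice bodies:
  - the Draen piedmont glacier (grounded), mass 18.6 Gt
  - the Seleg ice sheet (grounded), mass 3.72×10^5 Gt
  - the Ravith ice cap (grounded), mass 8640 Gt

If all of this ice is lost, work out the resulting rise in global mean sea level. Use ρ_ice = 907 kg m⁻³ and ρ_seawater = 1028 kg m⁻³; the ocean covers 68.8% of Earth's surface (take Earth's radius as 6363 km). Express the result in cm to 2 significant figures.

Draen: 18.6 Gt = 1.860×10^13 kg; dividing by ρ_w = 1028 kg m⁻³ gives 1.809×10^10 m³ of water.
Seleg: 3.72×10^5 Gt = 3.720×10^17 kg; dividing by ρ_w = 1028 kg m⁻³ gives 3.619×10^14 m³ of water.
Ravith: 8640 Gt = 8.640×10^15 kg; dividing by ρ_w = 1028 kg m⁻³ gives 8.405×10^12 m³ of water.
Total added water ≈ 3.703×10^14 m³ over 3.50×10^14 m² → Δh = 1.06 m = 110 cm.

≈ 110 cm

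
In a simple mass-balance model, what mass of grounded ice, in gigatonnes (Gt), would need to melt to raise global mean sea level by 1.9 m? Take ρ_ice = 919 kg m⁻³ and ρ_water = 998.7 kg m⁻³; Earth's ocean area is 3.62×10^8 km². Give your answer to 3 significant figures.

≈ 6.87×10^5 Gt

Required water volume = Δh × A = 1.9 m × 3.62×10^14 m² = 6.878×10^14 m³.
ρ_w = 998.7 kg m⁻³, so the mass of water = 6.878×10^14 m³ × 998.7 kg m⁻³ = 6.869×10^17 kg = 6.87×10^5 Gt (and the same mass of ice, by conservation).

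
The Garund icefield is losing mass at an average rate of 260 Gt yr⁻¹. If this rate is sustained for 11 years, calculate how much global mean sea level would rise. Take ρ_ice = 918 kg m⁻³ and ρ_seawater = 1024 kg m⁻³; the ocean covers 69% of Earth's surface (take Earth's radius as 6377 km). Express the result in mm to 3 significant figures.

Total mass lost = 260 Gt/yr × 11 yr = 2860 Gt = 2.860×10^15 kg.
ρ_w = 1024 kg m⁻³, so water volume = 2.860×10^15 / 1024 = 2.793×10^12 m³.
Δh = 2.793×10^12 / 3.53×10^14 = 7.92×10^-3 m = 7.92 mm.

≈ 7.92 mm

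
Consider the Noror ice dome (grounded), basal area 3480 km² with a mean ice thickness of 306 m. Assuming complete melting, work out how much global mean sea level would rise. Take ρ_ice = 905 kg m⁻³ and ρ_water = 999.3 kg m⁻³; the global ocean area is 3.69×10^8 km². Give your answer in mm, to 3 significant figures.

Noror: ice volume = 3480 km² × 306 m = 1065 km³; 1065 × (905/999.3) = 964.4 km³ of water.
Spread over 3.69×10^14 m² of ocean, Δh = 9.644×10^11 / 3.69×10^14 = 2.61×10^-3 m = 2.61 mm.

≈ 2.61 mm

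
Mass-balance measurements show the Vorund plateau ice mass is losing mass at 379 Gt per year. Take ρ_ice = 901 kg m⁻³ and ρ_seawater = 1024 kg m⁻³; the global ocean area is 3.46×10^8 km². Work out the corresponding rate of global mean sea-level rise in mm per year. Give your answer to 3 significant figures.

≈ 1.07 mm/yr

ρ_w = 1024 kg m⁻³. Annual water volume added = 379 Gt / ρ_w = 3.790×10^14 kg / 1024 kg m⁻³ = 3.701×10^11 m³.
Δh per year = 3.701×10^11 / 3.46×10^14 = 1.07×10^-3 m = 1.07 mm.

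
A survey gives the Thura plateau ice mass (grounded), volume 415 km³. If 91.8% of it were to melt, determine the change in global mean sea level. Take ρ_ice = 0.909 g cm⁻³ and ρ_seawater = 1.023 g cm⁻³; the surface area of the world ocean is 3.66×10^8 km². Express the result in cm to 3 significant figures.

Thura: 0.918 × 415 km³ × (909/1023) = 338.5 km³ of water.
Spread over 3.66×10^14 m² of ocean, Δh = 3.385×10^11 / 3.66×10^14 = 9.25×10^-4 m = 0.0925 cm.

≈ 0.0925 cm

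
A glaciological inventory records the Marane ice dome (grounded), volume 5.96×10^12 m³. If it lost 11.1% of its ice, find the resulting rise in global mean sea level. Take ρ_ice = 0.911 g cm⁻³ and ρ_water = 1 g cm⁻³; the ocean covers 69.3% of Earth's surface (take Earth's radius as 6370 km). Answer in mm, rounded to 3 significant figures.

Marane: 0.111 × 5.96×10^12 m³ × (911/1000) = 6.027×10^11 m³ of water.
Spread over 3.53×10^14 m² of ocean, Δh = 6.027×10^11 / 3.53×10^14 = 1.71×10^-3 m = 1.71 mm.

≈ 1.71 mm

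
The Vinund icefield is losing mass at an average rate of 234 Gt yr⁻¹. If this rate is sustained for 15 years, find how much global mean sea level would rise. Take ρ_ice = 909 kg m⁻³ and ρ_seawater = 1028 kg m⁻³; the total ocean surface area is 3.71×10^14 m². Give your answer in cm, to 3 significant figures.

≈ 0.920 cm

Total mass lost = 234 Gt/yr × 15 yr = 3510 Gt = 3.510×10^15 kg.
ρ_w = 1028 kg m⁻³, so water volume = 3.510×10^15 / 1028 = 3.414×10^12 m³.
Δh = 3.414×10^12 / 3.71×10^14 = 9.20×10^-3 m = 0.920 cm.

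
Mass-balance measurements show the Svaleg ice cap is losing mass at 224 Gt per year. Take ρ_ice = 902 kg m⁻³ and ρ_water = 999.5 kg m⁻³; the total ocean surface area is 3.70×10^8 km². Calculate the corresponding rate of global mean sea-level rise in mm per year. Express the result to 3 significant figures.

≈ 0.606 mm/yr

ρ_w = 999.5 kg m⁻³. Annual water volume added = 224 Gt / ρ_w = 2.240×10^14 kg / 999.5 kg m⁻³ = 2.241×10^11 m³.
Δh per year = 2.241×10^11 / 3.70×10^14 = 6.06×10^-4 m = 0.606 mm.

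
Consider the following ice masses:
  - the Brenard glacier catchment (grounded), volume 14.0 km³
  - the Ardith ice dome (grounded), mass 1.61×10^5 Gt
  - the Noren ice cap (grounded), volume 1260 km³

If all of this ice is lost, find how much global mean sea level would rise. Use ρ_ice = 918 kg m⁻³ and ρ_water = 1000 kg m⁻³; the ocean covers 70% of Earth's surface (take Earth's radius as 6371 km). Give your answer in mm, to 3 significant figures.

≈ 454 mm

Brenard: 14.0 km³ × (918/1000) = 12.85 km³ of water.
Ardith: 1.61×10^5 Gt = 1.610×10^17 kg; dividing by ρ_w = 1000 kg m⁻³ gives 1.610×10^14 m³ of water.
Noren: 1260 km³ × (918/1000) = 1157 km³ of water.
Total added water ≈ 1.622×10^14 m³ over 3.57×10^14 m² → Δh = 0.454 m = 454 mm.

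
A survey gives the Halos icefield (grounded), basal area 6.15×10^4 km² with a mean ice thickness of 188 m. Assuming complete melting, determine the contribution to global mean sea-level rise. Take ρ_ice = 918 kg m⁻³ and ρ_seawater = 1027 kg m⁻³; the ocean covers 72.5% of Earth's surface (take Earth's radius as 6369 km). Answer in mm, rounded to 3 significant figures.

Halos: ice volume = 6.15×10^4 km² × 188 m = 1.156×10^4 km³; 1.156×10^4 × (918/1027) = 1.033×10^4 km³ of water.
Spread over 3.70×10^14 m² of ocean, Δh = 1.033×10^13 / 3.70×10^14 = 0.0280 m = 28.0 mm.

≈ 28.0 mm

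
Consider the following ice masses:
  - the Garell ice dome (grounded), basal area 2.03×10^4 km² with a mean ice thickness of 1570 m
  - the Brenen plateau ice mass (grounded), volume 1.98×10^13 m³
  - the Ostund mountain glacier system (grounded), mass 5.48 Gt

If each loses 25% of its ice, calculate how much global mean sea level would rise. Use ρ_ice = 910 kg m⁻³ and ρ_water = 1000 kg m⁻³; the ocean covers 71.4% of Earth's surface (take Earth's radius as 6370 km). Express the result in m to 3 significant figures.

≈ 0.0323 m

Garell: ice volume = 2.03×10^4 km² × 1570 m = 3.187×10^4 km³; 0.25 × 3.187×10^4 × (910/1000) = 7251 km³ of water.
Brenen: 0.25 × 1.98×10^13 m³ × (910/1000) = 4.504×10^12 m³ of water.
Ostund: 0.25 × 5.48 Gt = 1.370×10^12 kg; dividing by ρ_w = 1000 kg m⁻³ gives 1.370×10^9 m³ of water.
Total added water ≈ 1.176×10^13 m³ over 3.64×10^14 m² → Δh = 0.0323 m.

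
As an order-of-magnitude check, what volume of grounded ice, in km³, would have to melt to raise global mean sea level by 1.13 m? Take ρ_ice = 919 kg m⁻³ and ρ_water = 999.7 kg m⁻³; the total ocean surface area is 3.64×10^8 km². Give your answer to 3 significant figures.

Required water volume = Δh × A = 1.13 m × 3.64×10^14 m² = 4.113×10^14 m³ = 4.113×10^5 km³.
Ice volume = water volume × ρ_w/ρ_ice = 4.113×10^5 × 999.7/919 = 4.47×10^5 km³.

≈ 4.47×10^5 km³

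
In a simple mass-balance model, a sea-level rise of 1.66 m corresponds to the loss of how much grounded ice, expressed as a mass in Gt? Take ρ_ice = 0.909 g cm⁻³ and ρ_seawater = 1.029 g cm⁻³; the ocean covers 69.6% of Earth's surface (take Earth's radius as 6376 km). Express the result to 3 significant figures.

≈ 6.07×10^5 Gt

Required water volume = Δh × A = 1.66 m × 3.56×10^14 m² = 5.902×10^14 m³.
ρ_w = 1.029 g cm⁻³ = 1029 kg m⁻³, so the mass of water = 5.902×10^14 m³ × 1029 kg m⁻³ = 6.074×10^17 kg = 6.07×10^5 Gt (and the same mass of ice, by conservation).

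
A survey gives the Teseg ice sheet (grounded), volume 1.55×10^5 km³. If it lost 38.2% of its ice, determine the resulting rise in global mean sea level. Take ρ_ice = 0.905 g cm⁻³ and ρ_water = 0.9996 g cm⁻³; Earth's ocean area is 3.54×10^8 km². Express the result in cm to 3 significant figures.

Teseg: 0.382 × 1.55×10^5 km³ × (905/999.6) = 5.361×10^4 km³ of water.
Spread over 3.54×10^14 m² of ocean, Δh = 5.361×10^13 / 3.54×10^14 = 0.151 m = 15.1 cm.

≈ 15.1 cm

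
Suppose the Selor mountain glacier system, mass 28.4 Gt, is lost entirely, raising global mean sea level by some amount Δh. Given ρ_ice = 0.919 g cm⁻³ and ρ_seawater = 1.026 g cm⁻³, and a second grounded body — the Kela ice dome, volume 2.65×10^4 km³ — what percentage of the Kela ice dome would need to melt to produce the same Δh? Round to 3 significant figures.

Equal sea-level rise means equal mass of meltwater, i.e. equal mass of ice lost.
Ice mass of Selor: 2.840×10^13 kg; ice mass of Kela: 2.435×10^16 kg.
Fraction required = 2.840×10^13 / 2.435×10^16 = 1.17×10^-3 → 0.117 %.

≈ 0.117 %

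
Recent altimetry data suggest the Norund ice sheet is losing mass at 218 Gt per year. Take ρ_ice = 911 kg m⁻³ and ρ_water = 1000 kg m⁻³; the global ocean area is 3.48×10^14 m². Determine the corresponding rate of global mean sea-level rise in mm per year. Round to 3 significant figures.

≈ 0.626 mm/yr

ρ_w = 1000 kg m⁻³. Annual water volume added = 218 Gt / ρ_w = 2.180×10^14 kg / 1000 kg m⁻³ = 2.180×10^11 m³.
Δh per year = 2.180×10^11 / 3.48×10^14 = 6.26×10^-4 m = 0.626 mm.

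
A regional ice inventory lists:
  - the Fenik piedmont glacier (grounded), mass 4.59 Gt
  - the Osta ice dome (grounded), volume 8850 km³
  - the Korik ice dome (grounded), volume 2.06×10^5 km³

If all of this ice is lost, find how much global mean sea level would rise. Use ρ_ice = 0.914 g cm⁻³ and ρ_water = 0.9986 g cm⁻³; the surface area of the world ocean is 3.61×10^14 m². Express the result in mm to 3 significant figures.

Fenik: 4.59 Gt = 4.590×10^12 kg; dividing by ρ_w = 0.9986 g cm⁻³ = 998.6 kg m⁻³ gives 4.596×10^9 m³ of water.
Osta: 8850 km³ × (914/998.6) = 8100 km³ of water.
Korik: 2.06×10^5 km³ × (914/998.6) = 1.885×10^5 km³ of water.
Total added water ≈ 1.967×10^14 m³ over 3.61×10^14 m² → Δh = 0.545 m = 545 mm.

≈ 545 mm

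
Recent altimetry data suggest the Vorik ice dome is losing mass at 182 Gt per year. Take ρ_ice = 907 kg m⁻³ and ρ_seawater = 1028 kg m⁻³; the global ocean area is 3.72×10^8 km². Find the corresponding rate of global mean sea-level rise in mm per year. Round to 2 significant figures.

ρ_w = 1028 kg m⁻³. Annual water volume added = 182 Gt / ρ_w = 1.820×10^14 kg / 1028 kg m⁻³ = 1.770×10^11 m³.
Δh per year = 1.770×10^11 / 3.72×10^14 = 4.76×10^-4 m = 0.48 mm.

≈ 0.48 mm/yr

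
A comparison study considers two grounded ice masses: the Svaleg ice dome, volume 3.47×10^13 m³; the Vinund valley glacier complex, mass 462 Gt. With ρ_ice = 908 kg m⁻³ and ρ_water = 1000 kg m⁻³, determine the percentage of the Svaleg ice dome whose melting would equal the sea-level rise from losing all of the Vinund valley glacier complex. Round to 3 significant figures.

Equal sea-level rise means equal mass of meltwater, i.e. equal mass of ice lost.
Ice mass of Vinund: 4.620×10^14 kg; ice mass of Svaleg: 3.151×10^16 kg.
Fraction required = 4.620×10^14 / 3.151×10^16 = 0.0147 → 1.47 %.

≈ 1.47 %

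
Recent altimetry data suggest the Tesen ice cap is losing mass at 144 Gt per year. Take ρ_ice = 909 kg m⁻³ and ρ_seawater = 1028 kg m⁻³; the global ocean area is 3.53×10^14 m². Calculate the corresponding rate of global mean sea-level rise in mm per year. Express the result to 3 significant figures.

ρ_w = 1028 kg m⁻³. Annual water volume added = 144 Gt / ρ_w = 1.440×10^14 kg / 1028 kg m⁻³ = 1.401×10^11 m³.
Δh per year = 1.401×10^11 / 3.53×10^14 = 3.97×10^-4 m = 0.397 mm.

≈ 0.397 mm/yr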